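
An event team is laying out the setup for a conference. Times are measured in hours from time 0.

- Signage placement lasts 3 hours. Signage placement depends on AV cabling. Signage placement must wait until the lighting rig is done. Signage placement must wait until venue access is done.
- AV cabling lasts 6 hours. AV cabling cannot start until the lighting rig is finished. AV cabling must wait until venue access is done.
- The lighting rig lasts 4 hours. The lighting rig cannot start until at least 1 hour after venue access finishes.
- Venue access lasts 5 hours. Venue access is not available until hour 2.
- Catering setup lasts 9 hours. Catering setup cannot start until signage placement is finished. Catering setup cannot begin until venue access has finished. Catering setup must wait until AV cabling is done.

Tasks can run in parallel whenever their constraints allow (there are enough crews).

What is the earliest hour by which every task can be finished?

Venue access cannot begin until its own release at hour 2. It runs from hour 2 to 2 + 5 = hour 7.
After venue access (finishes hour 7, plus 1-hour gap → hour 8), the lighting rig can start at hour 8 and finishes at hour 12.
AV cabling cannot start until the lighting rig (finishes hour 12); venue access (finishes hour 7). The controlling bound is hour 12, so AV cabling finishes at 12 + 6 = hour 18.
For signage placement: AV cabling (finishes hour 18); the lighting rig (finishes hour 12); venue access (finishes hour 7). Taking the maximum gives a start of hour 18, and it finishes at 18 + 3 = hour 21.
For catering setup: signage placement (finishes hour 21); venue access (finishes hour 7); AV cabling (finishes hour 18). Taking the maximum gives a start of hour 21, and it finishes at 21 + 9 = hour 30.
All tasks are finished once the last one completes. Finish times: Venue access at 7, The lighting rig at 12, AV cabling at 18, Signage placement at 21, Catering setup at 30. The latest is hour 30.

30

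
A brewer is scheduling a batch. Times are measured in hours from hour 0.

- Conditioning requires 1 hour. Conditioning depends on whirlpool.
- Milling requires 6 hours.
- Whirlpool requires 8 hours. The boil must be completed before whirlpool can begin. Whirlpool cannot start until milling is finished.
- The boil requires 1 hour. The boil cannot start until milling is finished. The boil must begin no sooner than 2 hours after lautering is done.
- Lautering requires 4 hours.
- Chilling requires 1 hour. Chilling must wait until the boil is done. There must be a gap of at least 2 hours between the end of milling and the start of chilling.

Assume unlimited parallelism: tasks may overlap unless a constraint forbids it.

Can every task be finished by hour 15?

Nothing blocks lautering, so it runs from hour 0 to hour 4.
Nothing blocks milling, so it runs from hour 0 to hour 6.
The boil cannot start until milling (finishes hour 6); lautering (finishes hour 4, plus 2-hour gap → hour 6). The controlling bound is hour 6, so the boil finishes at 6 + 1 = hour 7.
For chilling: the boil (finishes hour 7); milling (finishes hour 6, plus 2-hour gap → hour 8). Taking the maximum gives a start of hour 8, and it finishes at 8 + 1 = hour 9.
Whirlpool cannot start until the boil (finishes hour 7); milling (finishes hour 6). The controlling bound is hour 7, so whirlpool finishes at 7 + 8 = hour 15.
After whirlpool (finishes hour 15), conditioning can start at hour 15 and finishes at hour 16.
The earliest everything can be done is hour 16, which is after the deadline of 15, so it is not possible.

No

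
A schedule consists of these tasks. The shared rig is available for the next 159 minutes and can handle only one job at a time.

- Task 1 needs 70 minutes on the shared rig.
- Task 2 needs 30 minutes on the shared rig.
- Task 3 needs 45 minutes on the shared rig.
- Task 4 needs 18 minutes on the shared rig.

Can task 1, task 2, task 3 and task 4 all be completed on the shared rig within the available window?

Running back to back, the jobs need 70 + 30 + 45 + 18 = 163 minutes on the shared rig.
Since 163 > 159, they cannot all fit.

No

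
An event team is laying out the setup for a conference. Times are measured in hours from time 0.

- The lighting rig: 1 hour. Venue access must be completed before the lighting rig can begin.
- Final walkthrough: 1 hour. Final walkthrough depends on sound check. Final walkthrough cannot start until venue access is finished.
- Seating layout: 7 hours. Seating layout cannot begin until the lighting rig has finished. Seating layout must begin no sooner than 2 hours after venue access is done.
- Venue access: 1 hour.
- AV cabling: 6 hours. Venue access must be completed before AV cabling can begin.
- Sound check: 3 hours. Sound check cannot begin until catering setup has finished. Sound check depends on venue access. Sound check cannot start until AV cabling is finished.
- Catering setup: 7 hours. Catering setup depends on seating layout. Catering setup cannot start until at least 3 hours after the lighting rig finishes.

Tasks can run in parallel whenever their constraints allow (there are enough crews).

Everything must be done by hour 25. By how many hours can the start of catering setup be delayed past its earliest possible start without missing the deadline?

Nothing blocks venue access, so it runs from hour 0 to hour 1.
The lighting rig cannot begin until venue access (finishes hour 1). It runs from hour 1 to 1 + 1 = hour 2.
For seating layout: the lighting rig (finishes hour 2); venue access (finishes hour 1, plus 2-hour gap → hour 3). Taking the maximum gives a start of hour 3, and it finishes at 3 + 7 = hour 10.
Catering setup has to wait for seating layout (finishes hour 10); the lighting rig (finishes hour 2, plus 3-hour gap → hour 5). The latest of these is hour 10, so catering setup runs hour 10 to 10 + 7 = hour 17.

Working backward from the deadline:
Nothing follows final walkthrough; the deadline of hour 25 is its only limit. It must start by 25 − 1 = hour 24.
Since final walkthrough (must start by hour 24) depends on it, sound check must finish by hour 24. Backing off its 3-hour duration gives a latest start of hour 21.
Catering setup feeds into sound check (must start by hour 21); so catering setup must finish by hour 21 and therefore start by hour 14.
So catering setup can start as early as hour 10 and as late as hour 14, giving 14 − 10 = 4 hours of slack.

4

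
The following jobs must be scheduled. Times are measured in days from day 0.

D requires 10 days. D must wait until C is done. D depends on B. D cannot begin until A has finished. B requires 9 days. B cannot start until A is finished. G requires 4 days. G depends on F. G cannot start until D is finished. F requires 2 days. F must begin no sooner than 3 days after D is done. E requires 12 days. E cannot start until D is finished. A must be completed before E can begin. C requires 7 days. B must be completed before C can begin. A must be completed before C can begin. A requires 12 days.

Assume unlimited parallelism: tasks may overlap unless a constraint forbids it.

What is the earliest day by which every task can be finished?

50

A can start immediately at day 0; it finishes at day 12.
After A (finishes day 12), B can start at day 12 and finishes at day 21.
C needs all of B (finishes day 21); A (finishes day 12). That puts its earliest start at day 21; it finishes at 21 + 7 = day 28.
D has to wait for C (finishes day 28); B (finishes day 21); A (finishes day 12). The latest of these is day 28, so D runs day 28 to 28 + 10 = day 38.
F waits on D (finishes day 38, plus 3-day gap → day 41), so it starts at day 41 and finishes at 41 + 2 = day 43.
G cannot start until F (finishes day 43); D (finishes day 38). The controlling bound is day 43, so G finishes at 43 + 4 = day 47.
E cannot start until D (finishes day 38); A (finishes day 12). The controlling bound is day 38, so E finishes at 38 + 12 = day 50.
All tasks are finished once the last one completes. Finish times: A at 12, B at 21, C at 28, D at 38, E at 50, F at 43, G at 47. The latest is day 50.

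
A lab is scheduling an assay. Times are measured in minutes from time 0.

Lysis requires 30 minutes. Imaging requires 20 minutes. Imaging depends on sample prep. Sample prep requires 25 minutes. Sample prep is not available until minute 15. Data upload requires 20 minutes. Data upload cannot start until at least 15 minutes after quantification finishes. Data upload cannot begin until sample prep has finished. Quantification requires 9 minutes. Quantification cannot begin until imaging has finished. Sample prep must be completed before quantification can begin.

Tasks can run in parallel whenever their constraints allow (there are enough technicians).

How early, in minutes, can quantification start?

60

After its own release at minute 15, sample prep can start at minute 15 and finishes at minute 40.
Imaging cannot begin until sample prep (finishes minute 40). It runs from minute 40 to 40 + 20 = minute 60.
Quantification waits on imaging (finishes minute 60); sample prep (finishes minute 40). The latest of these is minute 60, which is the earliest quantification can start.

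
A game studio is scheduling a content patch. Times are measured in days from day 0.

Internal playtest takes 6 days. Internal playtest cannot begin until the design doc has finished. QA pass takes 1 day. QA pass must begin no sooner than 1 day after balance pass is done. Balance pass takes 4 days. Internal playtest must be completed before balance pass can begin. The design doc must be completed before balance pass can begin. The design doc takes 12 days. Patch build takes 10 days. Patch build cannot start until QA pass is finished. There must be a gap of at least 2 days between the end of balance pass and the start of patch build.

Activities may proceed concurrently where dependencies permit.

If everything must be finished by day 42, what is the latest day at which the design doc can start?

Nothing follows patch build; the deadline of day 42 is its only limit. It must start by 42 − 10 = day 32.
Since patch build (must start by day 32) depends on it, QA pass must finish by day 32. Backing off its 1-day duration gives a latest start of day 31.
Balance pass has several dependents: QA pass (must start by day 31, minus 1-day gap → day 30); patch build (must start by day 32, minus 2-day gap → day 30). The earliest of those limits is day 30, so balance pass must start by 30 − 4 = day 26.
Since balance pass (must start by day 26) depends on it, internal playtest must finish by day 26. Backing off its 6-day duration gives a latest start of day 20.
The design doc has several dependents: internal playtest (must start by day 20); balance pass (must start by day 26). The earliest of those limits is day 20, so the design doc must start by 20 − 12 = day 8.

8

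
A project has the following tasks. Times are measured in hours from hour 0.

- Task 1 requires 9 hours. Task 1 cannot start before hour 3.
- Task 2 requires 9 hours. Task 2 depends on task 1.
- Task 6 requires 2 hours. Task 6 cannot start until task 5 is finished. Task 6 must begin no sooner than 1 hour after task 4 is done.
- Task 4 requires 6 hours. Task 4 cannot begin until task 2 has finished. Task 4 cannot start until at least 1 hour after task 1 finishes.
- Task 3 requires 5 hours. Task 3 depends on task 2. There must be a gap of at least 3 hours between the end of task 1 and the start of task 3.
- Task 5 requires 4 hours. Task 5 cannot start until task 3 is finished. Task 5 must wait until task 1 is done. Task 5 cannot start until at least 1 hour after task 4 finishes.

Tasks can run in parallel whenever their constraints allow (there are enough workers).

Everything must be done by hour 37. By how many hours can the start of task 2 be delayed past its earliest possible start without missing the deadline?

Task 1 waits on its own release at hour 3, so it starts at hour 3 and finishes at 3 + 9 = hour 12.
Task 2 cannot begin until task 1 (finishes hour 12). It runs from hour 12 to 12 + 9 = hour 21.

Working backward from the deadline:
Task 6 has no dependents, so it just needs to finish by hour 37. Starting by 37 − 2 = hour 35 achieves that.
Since task 6 (must start by hour 35) depends on it, task 5 must finish by hour 35. Backing off its 4-hour duration gives a latest start of hour 31.
Since task 5 (must start by hour 31) depends on it, task 3 must finish by hour 31. Backing off its 5-hour duration gives a latest start of hour 26.
Task 4 must finish in time for task 5 (must start by hour 31, minus 1-hour gap → hour 30); task 6 (must start by hour 35, minus 1-hour gap → hour 34). The tightest is hour 30, so task 4 must start by 30 − 6 = hour 24.
Task 2 must finish in time for task 3 (must start by hour 26); task 4 (must start by hour 24). The tightest is hour 24, so task 2 must start by 24 − 9 = hour 15.
So task 2 can start as early as hour 12 and as late as hour 15, giving 15 − 12 = 3 hours of slack.

3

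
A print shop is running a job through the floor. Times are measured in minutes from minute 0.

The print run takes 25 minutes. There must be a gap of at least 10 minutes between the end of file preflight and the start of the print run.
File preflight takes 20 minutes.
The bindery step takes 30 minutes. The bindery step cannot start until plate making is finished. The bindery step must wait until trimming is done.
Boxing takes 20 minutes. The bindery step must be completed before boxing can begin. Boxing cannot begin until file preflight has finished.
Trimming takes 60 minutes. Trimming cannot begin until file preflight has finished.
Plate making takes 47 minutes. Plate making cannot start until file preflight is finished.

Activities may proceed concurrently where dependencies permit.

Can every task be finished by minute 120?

No

Nothing blocks file preflight, so it runs from minute 0 to minute 20.
Trimming cannot begin until file preflight (finishes minute 20). It runs from minute 20 to 20 + 60 = minute 80.
The print run waits on file preflight (finishes minute 20, plus 10-minute gap → minute 30), so it starts at minute 30 and finishes at 30 + 25 = minute 55.
After file preflight (finishes minute 20), plate making can start at minute 20 and finishes at minute 67.
The bindery step cannot start until plate making (finishes minute 67); trimming (finishes minute 80). The controlling bound is minute 80, so the bindery step finishes at 80 + 30 = minute 110.
For boxing: the bindery step (finishes minute 110); file preflight (finishes minute 20). Taking the maximum gives a start of minute 110, and it finishes at 110 + 20 = minute 130.
The earliest everything can be done is minute 130, which is after the deadline of 120, so it is not possible.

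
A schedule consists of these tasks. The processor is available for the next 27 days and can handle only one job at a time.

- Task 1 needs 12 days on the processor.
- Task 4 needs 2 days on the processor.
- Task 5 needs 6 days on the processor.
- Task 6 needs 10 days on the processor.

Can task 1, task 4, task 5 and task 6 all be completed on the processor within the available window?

No

Running back to back, the jobs need 12 + 2 + 6 + 10 = 30 days on the processor.
Since 30 > 27, they cannot all fit.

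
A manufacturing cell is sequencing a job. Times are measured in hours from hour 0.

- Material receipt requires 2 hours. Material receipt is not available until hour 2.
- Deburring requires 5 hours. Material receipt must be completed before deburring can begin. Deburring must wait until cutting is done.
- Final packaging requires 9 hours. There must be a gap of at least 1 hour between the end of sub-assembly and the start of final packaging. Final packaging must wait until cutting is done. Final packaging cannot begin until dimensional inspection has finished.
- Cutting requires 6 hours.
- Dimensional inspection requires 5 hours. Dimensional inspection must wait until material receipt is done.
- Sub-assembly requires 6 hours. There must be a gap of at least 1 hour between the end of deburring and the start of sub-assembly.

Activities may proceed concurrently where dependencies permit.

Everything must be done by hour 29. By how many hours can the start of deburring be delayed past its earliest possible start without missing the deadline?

1

Cutting has no prerequisites, so it starts at hour 0 and finishes at hour 6.
Material receipt waits on its own release at hour 2, so it starts at hour 2 and finishes at 2 + 2 = hour 4.
Deburring cannot start until material receipt (finishes hour 4); cutting (finishes hour 6). The controlling bound is hour 6, so deburring finishes at 6 + 5 = hour 11.

Working backward from the deadline:
Final packaging has no dependents, so it just needs to finish by hour 29. Starting by 29 − 9 = hour 20 achieves that.
Sub-assembly has to be done before final packaging (must start by hour 20, minus 1-hour gap → hour 19). That means finishing by hour 19, i.e. starting by 19 − 6 = hour 13.
Deburring must finish before sub-assembly (must start by hour 13, minus 1-hour gap → hour 12). With a 5-hour duration, deburring must start by 12 − 5 = hour 7.
So deburring can start as early as hour 6 and as late as hour 7, giving 7 − 6 = 1 hour of slack.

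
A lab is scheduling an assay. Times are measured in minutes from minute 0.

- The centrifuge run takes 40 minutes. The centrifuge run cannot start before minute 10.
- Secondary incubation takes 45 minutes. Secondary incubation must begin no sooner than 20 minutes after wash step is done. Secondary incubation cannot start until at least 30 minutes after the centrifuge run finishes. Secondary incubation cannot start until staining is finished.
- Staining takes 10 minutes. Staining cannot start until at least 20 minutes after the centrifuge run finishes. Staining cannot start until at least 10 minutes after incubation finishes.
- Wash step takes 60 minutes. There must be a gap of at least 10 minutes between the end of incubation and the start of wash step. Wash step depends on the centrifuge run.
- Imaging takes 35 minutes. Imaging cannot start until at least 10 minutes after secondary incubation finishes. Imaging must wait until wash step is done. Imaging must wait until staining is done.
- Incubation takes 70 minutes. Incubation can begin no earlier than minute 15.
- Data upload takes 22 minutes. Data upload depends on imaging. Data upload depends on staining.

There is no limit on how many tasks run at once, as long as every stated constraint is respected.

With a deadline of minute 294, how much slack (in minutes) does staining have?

77

The centrifuge run waits on its own release at minute 10, so it starts at minute 10 and finishes at 10 + 40 = minute 50.
Incubation waits on its own release at minute 15, so it starts at minute 15 and finishes at 15 + 70 = minute 85.
Staining needs all of the centrifuge run (finishes minute 50, plus 20-minute gap → minute 70); incubation (finishes minute 85, plus 10-minute gap → minute 95). That puts its earliest start at minute 95; it finishes at 95 + 10 = minute 105.

Working backward from the deadline:
Nothing follows data upload; the deadline of minute 294 is its only limit. It must start by 294 − 22 = minute 272.
Imaging feeds into data upload (must start by minute 272); so imaging must finish by minute 272 and therefore start by minute 237.
Secondary incubation has to be done before imaging (must start by minute 237, minus 10-minute gap → minute 227). That means finishing by minute 227, i.e. starting by 227 − 45 = minute 182.
Staining has several dependents: secondary incubation (must start by minute 182); imaging (must start by minute 237); data upload (must start by minute 272). The earliest of those limits is minute 182, so staining must start by 182 − 10 = minute 172.
So staining can start as early as minute 95 and as late as minute 172, giving 172 − 95 = 77 minutes of slack.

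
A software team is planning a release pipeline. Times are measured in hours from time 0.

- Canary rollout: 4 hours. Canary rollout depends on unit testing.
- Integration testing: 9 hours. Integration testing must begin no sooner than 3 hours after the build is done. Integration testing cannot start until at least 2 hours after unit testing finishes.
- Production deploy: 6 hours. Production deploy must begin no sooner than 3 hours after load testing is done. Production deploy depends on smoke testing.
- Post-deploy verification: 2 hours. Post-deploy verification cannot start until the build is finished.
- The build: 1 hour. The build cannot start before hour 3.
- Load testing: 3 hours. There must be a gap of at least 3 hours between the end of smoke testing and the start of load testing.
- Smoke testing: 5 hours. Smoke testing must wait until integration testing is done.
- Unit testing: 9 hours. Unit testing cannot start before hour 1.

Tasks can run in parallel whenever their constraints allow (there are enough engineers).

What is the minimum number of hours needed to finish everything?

Unit testing waits on its own release at hour 1, so it starts at hour 1 and finishes at 1 + 9 = hour 10.
Canary rollout cannot begin until unit testing (finishes hour 10). It runs from hour 10 to 10 + 4 = hour 14.
The build waits on its own release at hour 3, so it starts at hour 3 and finishes at 3 + 1 = hour 4.
Post-deploy verification waits on the build (finishes hour 4), so it starts at hour 4 and finishes at 4 + 2 = hour 6.
Integration testing needs all of the build (finishes hour 4, plus 3-hour gap → hour 7); unit testing (finishes hour 10, plus 2-hour gap → hour 12). That puts its earliest start at hour 12; it finishes at 12 + 9 = hour 21.
Smoke testing waits on integration testing (finishes hour 21), so it starts at hour 21 and finishes at 21 + 5 = hour 26.
Load testing cannot begin until smoke testing (finishes hour 26, plus 3-hour gap → hour 29). It runs from hour 29 to 29 + 3 = hour 32.
Production deploy needs all of load testing (finishes hour 32, plus 3-hour gap → hour 35); smoke testing (finishes hour 26). That puts its earliest start at hour 35; it finishes at 35 + 6 = hour 41.
All tasks are finished once the last one completes. Finish times: The build at 4, Unit testing at 10, Integration testing at 21, Smoke testing at 26, Canary rollout at 14, Load testing at 32, Production deploy at 41, Post-deploy verification at 6. The latest is hour 41.

41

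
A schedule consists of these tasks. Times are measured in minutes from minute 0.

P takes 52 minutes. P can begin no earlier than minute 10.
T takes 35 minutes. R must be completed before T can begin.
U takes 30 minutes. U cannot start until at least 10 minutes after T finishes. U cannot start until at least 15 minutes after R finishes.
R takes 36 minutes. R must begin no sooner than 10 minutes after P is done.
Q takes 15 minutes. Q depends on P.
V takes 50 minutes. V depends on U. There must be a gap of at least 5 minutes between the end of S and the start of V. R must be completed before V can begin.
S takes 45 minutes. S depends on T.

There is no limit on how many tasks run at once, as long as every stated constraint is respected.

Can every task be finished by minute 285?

Yes

P cannot begin until its own release at minute 10. It runs from minute 10 to 10 + 52 = minute 62.
R cannot begin until P (finishes minute 62, plus 10-minute gap → minute 72). It runs from minute 72 to 72 + 36 = minute 108.
T waits on R (finishes minute 108), so it starts at minute 108 and finishes at 108 + 35 = minute 143.
For U: T (finishes minute 143, plus 10-minute gap → minute 153); R (finishes minute 108, plus 15-minute gap → minute 123). Taking the maximum gives a start of minute 153, and it finishes at 153 + 30 = minute 183.
S cannot begin until T (finishes minute 143). It runs from minute 143 to 143 + 45 = minute 188.
V needs all of U (finishes minute 183); S (finishes minute 188, plus 5-minute gap → minute 193); R (finishes minute 108). That puts its earliest start at minute 193; it finishes at 193 + 50 = minute 243.
Q waits on P (finishes minute 62), so it starts at minute 62 and finishes at 62 + 15 = minute 77.
Every task is finished by minute 243, which is no later than the deadline of 285, so the schedule is feasible.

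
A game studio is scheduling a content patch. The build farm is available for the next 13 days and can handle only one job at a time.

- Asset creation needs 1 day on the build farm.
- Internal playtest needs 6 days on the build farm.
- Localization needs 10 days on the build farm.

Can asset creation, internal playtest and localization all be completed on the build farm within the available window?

No

Running back to back, the jobs need 1 + 6 + 10 = 17 days on the build farm.
Since 17 > 13, they cannot all fit.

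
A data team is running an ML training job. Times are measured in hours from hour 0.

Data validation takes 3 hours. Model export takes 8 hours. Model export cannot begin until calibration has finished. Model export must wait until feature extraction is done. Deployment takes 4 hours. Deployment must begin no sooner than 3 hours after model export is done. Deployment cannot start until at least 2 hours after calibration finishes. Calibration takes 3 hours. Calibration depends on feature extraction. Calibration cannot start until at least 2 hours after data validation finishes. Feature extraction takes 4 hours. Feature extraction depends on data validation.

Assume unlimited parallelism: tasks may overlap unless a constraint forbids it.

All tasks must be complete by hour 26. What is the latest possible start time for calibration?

8

Nothing follows deployment; the deadline of hour 26 is its only limit. It must start by 26 − 4 = hour 22.
Model export feeds into deployment (must start by hour 22, minus 3-hour gap → hour 19); so model export must finish by hour 19 and therefore start by hour 11.
Calibration feeds model export (must start by hour 11); deployment (must start by hour 22, minus 2-hour gap → hour 20). Taking the minimum, calibration must finish by hour 11 and start by 11 − 3 = hour 8.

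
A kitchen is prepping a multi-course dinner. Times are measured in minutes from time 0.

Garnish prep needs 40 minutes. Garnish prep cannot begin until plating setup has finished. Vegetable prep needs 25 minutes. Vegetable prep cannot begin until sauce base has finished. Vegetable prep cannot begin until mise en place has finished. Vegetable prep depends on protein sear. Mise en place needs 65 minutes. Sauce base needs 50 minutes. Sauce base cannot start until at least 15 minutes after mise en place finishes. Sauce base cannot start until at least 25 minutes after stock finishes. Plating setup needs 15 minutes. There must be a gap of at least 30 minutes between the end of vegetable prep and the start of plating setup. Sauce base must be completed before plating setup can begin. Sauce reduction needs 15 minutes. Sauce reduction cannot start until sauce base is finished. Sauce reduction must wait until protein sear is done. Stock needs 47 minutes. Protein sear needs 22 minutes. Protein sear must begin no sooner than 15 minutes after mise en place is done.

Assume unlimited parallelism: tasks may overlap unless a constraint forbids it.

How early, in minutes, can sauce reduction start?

Stock has no prerequisites, so it starts at minute 0 and finishes at minute 47.
Nothing blocks mise en place, so it runs from minute 0 to minute 65.
Protein sear waits on mise en place (finishes minute 65, plus 15-minute gap → minute 80), so it starts at minute 80 and finishes at 80 + 22 = minute 102.
Sauce base cannot start until mise en place (finishes minute 65, plus 15-minute gap → minute 80); stock (finishes minute 47, plus 25-minute gap → minute 72). The controlling bound is minute 80, so sauce base finishes at 80 + 50 = minute 130.
Sauce reduction waits on sauce base (finishes minute 130); protein sear (finishes minute 102). The latest of these is minute 130, which is the earliest sauce reduction can start.

130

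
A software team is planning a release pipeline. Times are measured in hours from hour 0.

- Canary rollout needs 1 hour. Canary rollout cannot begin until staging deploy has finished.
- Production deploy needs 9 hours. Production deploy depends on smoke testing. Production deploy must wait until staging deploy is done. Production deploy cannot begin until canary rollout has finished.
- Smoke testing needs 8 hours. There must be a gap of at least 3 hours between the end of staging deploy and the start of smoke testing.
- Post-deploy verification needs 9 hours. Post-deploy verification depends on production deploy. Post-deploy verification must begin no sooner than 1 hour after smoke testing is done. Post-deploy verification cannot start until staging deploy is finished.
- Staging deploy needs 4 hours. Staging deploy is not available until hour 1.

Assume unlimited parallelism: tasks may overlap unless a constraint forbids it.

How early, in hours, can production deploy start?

16

Staging deploy waits on its own release at hour 1, so it starts at hour 1 and finishes at 1 + 4 = hour 5.
Canary rollout cannot begin until staging deploy (finishes hour 5). It runs from hour 5 to 5 + 1 = hour 6.
After staging deploy (finishes hour 5, plus 3-hour gap → hour 8), smoke testing can start at hour 8 and finishes at hour 16.
Production deploy waits on smoke testing (finishes hour 16); staging deploy (finishes hour 5); canary rollout (finishes hour 6). The latest of these is hour 16, which is the earliest production deploy can start.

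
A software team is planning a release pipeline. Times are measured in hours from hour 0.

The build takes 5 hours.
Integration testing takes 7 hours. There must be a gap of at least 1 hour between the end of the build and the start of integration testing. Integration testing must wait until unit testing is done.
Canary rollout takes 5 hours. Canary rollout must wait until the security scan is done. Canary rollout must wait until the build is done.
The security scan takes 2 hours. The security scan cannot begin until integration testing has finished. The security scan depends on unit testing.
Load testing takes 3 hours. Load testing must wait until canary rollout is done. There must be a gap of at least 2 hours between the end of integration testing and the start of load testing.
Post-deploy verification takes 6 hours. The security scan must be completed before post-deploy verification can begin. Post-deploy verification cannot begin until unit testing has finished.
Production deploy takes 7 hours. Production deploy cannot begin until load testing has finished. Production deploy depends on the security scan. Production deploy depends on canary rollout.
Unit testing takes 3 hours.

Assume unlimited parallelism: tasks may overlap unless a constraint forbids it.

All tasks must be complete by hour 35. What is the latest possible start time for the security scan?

Nothing follows production deploy; the deadline of hour 35 is its only limit. It must start by 35 − 7 = hour 28.
Load testing must finish before production deploy (must start by hour 28). With a 3-hour duration, load testing must start by 28 − 3 = hour 25.
Canary rollout must finish in time for load testing (must start by hour 25); production deploy (must start by hour 28). The tightest is hour 25, so canary rollout must start by 25 − 5 = hour 20.
Post-deploy verification has no dependents, so it just needs to finish by hour 35. Starting by 35 − 6 = hour 29 achieves that.
The security scan must finish in time for canary rollout (must start by hour 20); production deploy (must start by hour 28); post-deploy verification (must start by hour 29). The tightest is hour 20, so the security scan must start by 20 − 2 = hour 18.

18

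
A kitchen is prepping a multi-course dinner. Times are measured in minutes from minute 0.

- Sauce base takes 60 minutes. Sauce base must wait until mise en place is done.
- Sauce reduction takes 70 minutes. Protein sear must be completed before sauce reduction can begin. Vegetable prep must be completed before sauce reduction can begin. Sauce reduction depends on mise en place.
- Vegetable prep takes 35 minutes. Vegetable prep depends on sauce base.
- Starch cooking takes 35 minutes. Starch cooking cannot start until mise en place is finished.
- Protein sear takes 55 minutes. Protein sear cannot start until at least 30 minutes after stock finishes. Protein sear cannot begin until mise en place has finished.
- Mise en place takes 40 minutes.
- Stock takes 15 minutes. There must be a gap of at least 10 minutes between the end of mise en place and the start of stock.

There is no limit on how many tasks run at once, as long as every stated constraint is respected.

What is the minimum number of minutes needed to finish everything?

220

Mise en place can start immediately at minute 0; it finishes at minute 40.
After mise en place (finishes minute 40), starch cooking can start at minute 40 and finishes at minute 75.
Sauce base waits on mise en place (finishes minute 40), so it starts at minute 40 and finishes at 40 + 60 = minute 100.
Vegetable prep waits on sauce base (finishes minute 100), so it starts at minute 100 and finishes at 100 + 35 = minute 135.
Stock waits on mise en place (finishes minute 40, plus 10-minute gap → minute 50), so it starts at minute 50 and finishes at 50 + 15 = minute 65.
Protein sear needs all of stock (finishes minute 65, plus 30-minute gap → minute 95); mise en place (finishes minute 40). That puts its earliest start at minute 95; it finishes at 95 + 55 = minute 150.
Sauce reduction cannot start until protein sear (finishes minute 150); vegetable prep (finishes minute 135); mise en place (finishes minute 40). The controlling bound is minute 150, so sauce reduction finishes at 150 + 70 = minute 220.
All tasks are finished once the last one completes. Finish times: Mise en place at 40, Stock at 65, Sauce base at 100, Protein sear at 150, Vegetable prep at 135, Sauce reduction at 220, Starch cooking at 75. The latest is minute 220.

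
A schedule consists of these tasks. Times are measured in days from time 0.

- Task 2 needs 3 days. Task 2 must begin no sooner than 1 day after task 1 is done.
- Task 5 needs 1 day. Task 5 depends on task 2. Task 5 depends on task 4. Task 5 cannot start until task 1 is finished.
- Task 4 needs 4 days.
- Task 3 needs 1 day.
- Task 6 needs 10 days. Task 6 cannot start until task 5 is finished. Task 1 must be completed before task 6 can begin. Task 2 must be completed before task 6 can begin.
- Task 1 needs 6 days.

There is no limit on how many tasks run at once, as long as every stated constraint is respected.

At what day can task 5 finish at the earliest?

11

Task 4 has no prerequisites, so it starts at day 0 and finishes at day 4.
Nothing blocks task 1, so it runs from day 0 to day 6.
Task 2 cannot begin until task 1 (finishes day 6, plus 1-day gap → day 7). It runs from day 7 to 7 + 3 = day 10.
Task 5 has to wait for task 2 (finishes day 10); task 4 (finishes day 4); task 1 (finishes day 6). The latest of these is day 10, so task 5 runs day 10 to 10 + 1 = day 11.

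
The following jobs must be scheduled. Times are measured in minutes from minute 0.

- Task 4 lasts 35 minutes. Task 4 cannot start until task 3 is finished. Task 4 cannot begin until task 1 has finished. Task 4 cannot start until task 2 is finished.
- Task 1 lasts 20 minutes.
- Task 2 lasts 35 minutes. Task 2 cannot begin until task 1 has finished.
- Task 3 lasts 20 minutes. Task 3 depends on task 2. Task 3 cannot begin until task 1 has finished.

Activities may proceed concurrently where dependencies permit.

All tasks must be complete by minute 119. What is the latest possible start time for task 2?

To finish by minute 119, task 4 (duration 35) must start no later than minute 84.
Since task 4 (must start by minute 84) depends on it, task 3 must finish by minute 84. Backing off its 20-minute duration gives a latest start of minute 64.
For task 2: task 3 (must start by minute 64); task 4 (must start by minute 84). The most restrictive is minute 64; with a 35-minute duration, task 2 must start by minute 29.

29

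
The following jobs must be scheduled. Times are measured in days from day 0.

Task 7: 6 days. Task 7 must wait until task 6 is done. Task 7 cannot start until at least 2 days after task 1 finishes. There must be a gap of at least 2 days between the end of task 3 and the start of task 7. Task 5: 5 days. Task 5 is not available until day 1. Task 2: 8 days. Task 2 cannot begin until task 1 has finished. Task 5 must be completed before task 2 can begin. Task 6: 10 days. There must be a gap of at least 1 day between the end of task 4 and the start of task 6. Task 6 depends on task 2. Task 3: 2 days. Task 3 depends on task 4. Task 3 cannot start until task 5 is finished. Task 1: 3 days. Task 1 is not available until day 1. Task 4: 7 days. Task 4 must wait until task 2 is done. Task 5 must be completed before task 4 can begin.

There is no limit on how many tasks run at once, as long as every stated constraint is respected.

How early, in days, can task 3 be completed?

23

Task 5 waits on its own release at day 1, so it starts at day 1 and finishes at 1 + 5 = day 6.
Task 1 waits on its own release at day 1, so it starts at day 1 and finishes at 1 + 3 = day 4.
Task 2 needs all of task 1 (finishes day 4); task 5 (finishes day 6). That puts its earliest start at day 6; it finishes at 6 + 8 = day 14.
Task 4 needs all of task 2 (finishes day 14); task 5 (finishes day 6). That puts its earliest start at day 14; it finishes at 14 + 7 = day 21.
Task 3 needs all of task 4 (finishes day 21); task 5 (finishes day 6). That puts its earliest start at day 21; it finishes at 21 + 2 = day 23.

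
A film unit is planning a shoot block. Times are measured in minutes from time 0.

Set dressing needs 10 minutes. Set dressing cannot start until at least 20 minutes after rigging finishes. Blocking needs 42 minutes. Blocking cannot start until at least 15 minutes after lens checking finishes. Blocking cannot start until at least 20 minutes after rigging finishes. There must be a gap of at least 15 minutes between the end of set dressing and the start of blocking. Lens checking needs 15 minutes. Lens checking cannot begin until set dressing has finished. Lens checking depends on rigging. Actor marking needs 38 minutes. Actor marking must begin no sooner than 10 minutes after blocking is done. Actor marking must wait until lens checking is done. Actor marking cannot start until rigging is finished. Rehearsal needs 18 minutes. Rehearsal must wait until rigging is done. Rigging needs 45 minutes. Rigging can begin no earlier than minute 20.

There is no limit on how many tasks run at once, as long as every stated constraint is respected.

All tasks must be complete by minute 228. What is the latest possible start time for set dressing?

To finish by minute 228, actor marking (duration 38) must start no later than minute 190.
Since actor marking (must start by minute 190, minus 10-minute gap → minute 180) depends on it, blocking must finish by minute 180. Backing off its 42-minute duration gives a latest start of minute 138.
Lens checking has several dependents: blocking (must start by minute 138, minus 15-minute gap → minute 123); actor marking (must start by minute 190). The earliest of those limits is minute 123, so lens checking must start by 123 − 15 = minute 108.
For set dressing: lens checking (must start by minute 108); blocking (must start by minute 138, minus 15-minute gap → minute 123). The most restrictive is minute 108; with a 10-minute duration, set dressing must start by minute 98.

98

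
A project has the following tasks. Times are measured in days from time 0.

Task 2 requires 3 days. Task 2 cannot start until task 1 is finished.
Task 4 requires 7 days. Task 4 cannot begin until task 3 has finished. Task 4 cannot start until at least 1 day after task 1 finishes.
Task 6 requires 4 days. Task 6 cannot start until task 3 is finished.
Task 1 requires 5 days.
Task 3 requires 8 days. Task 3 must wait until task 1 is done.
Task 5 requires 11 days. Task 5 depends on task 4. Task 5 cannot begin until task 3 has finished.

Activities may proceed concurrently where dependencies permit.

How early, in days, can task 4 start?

Nothing blocks task 1, so it runs from day 0 to day 5.
Task 3 waits on task 1 (finishes day 5), so it starts at day 5 and finishes at 5 + 8 = day 13.
Task 4 waits on task 3 (finishes day 13); task 1 (finishes day 5, plus 1-day gap → day 6). The latest of these is day 13, which is the earliest task 4 can start.

13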